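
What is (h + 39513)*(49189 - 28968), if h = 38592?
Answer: 1579361205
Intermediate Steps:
(h + 39513)*(49189 - 28968) = (38592 + 39513)*(49189 - 28968) = 78105*20221 = 1579361205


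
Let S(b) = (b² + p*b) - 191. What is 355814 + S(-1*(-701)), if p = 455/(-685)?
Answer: 115978497/137 ≈ 8.4656e+5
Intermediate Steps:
p = -91/137 (p = 455*(-1/685) = -91/137 ≈ -0.66423)
S(b) = -191 + b² - 91*b/137 (S(b) = (b² - 91*b/137) - 191 = -191 + b² - 91*b/137)
355814 + S(-1*(-701)) = 355814 + (-191 + (-1*(-701))² - (-91)*(-701)/137) = 355814 + (-191 + 701² - 91/137*701) = 355814 + (-191 + 491401 - 63791/137) = 355814 + 67231979/137 = 115978497/137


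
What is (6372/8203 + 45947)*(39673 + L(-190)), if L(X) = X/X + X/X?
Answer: 14953888895775/8203 ≈ 1.8230e+9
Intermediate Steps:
L(X) = 2 (L(X) = 1 + 1 = 2)
(6372/8203 + 45947)*(39673 + L(-190)) = (6372/8203 + 45947)*(39673 + 2) = (6372*(1/8203) + 45947)*39675 = (6372/8203 + 45947)*39675 = (376909613/8203)*39675 = 14953888895775/8203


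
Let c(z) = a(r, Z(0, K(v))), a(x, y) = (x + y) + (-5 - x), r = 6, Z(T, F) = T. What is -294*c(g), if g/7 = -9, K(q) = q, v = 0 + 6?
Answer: 1470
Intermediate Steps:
v = 6
g = -63 (g = 7*(-9) = -63)
a(x, y) = -5 + y
c(z) = -5 (c(z) = -5 + 0 = -5)
-294*c(g) = -294*(-5) = 1470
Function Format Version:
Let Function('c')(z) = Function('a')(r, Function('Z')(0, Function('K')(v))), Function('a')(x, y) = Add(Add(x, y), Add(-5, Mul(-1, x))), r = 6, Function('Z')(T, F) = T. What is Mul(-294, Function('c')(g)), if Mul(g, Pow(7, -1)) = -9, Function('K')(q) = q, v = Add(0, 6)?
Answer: 1470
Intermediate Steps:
v = 6
g = -63 (g = Mul(7, -9) = -63)
Function('a')(x, y) = Add(-5, y)
Function('c')(z) = -5 (Function('c')(z) = Add(-5, 0) = -5)
Mul(-294, Function('c')(g)) = Mul(-294, -5) = 1470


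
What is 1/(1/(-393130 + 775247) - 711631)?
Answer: -382117/271926302826 ≈ -1.4052e-6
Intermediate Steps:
1/(1/(-393130 + 775247) - 711631) = 1/(1/382117 - 711631) = 1/(-271926302826/382117) = -382117/271926302826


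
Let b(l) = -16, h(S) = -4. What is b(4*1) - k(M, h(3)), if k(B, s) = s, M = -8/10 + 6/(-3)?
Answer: -12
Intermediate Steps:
M = -14/5 (M = -8*1/10 + 6*(-1/3) = -4/5 - 2 = -14/5 ≈ -2.8000)
b(4*1) - k(M, h(3)) = -16 - 1*(-4) = -16 + 4 = -12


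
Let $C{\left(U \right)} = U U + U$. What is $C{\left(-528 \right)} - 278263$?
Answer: $-7$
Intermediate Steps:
$C{\left(U \right)} = U + U^{2}$ ($C{\left(U \right)} = U^{2} + U = U + U^{2}$)
$C{\left(-528 \right)} - 278263 = - 528 \left(1 - 528\right) - 278263 = \left(-528\right) \left(-527\right) - 278263 = 278256 - 278263 = -7$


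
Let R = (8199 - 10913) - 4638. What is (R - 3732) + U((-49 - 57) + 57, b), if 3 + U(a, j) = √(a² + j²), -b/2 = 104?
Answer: -11087 + √45665 ≈ -10873.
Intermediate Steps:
b = -208 (b = -2*104 = -208)
U(a, j) = -3 + √(a² + j²)
R = -7352 (R = -2714 - 4638 = -7352)
(R - 3732) + U((-49 - 57) + 57, b) = (-7352 - 3732) + (-3 + √(((-49 - 57) + 57)² + (-208)²)) = -11084 + (-3 + √((-106 + 57)² + 43264)) = -11084 + (-3 + √((-49)² + 43264)) = -11084 + (-3 + √(2401 + 43264)) = -11084 + (-3 + √45665) = -11087 + √45665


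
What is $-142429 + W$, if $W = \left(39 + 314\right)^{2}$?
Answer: $-17820$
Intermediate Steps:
$W = 124609$ ($W = 353^{2} = 124609$)
$-142429 + W = -142429 + 124609 = -17820$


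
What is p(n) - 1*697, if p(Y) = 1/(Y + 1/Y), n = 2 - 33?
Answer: -670545/962 ≈ -697.03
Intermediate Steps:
n = -31
p(n) - 1*697 = -31/(1 + (-31)²) - 1*697 = -31/(1 + 961) - 697 = -31/962 - 697 = -670545/962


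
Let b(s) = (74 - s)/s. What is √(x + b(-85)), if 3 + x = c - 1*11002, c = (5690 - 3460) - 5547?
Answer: 3*I*√11498885/85 ≈ 119.68*I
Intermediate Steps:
c = -3317 (c = 2230 - 5547 = -3317)
x = -14322 (x = -3 + (-3317 - 1*11002) = -3 + (-3317 - 11002) = -3 - 14319 = -14322)
b(s) = (74 - s)/s
√(x + b(-85)) = √(-14322 + (74 - 1*(-85))/(-85)) = √(-14322 - (74 + 85)/85) = √(-14322 - 1/85*159) = √(-14322 - 159/85) = √(-1217529/85) = 3*I*√11498885/85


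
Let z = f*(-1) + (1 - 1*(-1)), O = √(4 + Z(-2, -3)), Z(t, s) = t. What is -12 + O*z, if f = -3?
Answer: -12 + 5*√2 ≈ -4.9289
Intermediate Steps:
O = √2 (O = √(4 - 2) = √2 ≈ 1.4142)
z = 5 (z = -3*(-1) + (1 - 1*(-1)) = 3 + (1 + 1) = 3 + 2 = 5)
-12 + O*z = -12 + √2*5 = -12 + 5*√2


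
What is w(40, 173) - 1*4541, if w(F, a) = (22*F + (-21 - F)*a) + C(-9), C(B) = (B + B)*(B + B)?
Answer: -13890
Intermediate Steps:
C(B) = 4*B² (C(B) = (2*B)*(2*B) = 4*B²)
w(F, a) = 324 + 22*F + a*(-21 - F) (w(F, a) = (22*F + (-21 - F)*a) + 4*(-9)² = (22*F + a*(-21 - F)) + 4*81 = (22*F + a*(-21 - F)) + 324 = 324 + 22*F + a*(-21 - F))
w(40, 173) - 1*4541 = (324 - 21*173 + 22*40 - 1*40*173) - 1*4541 = (324 - 3633 + 880 - 6920) - 4541 = -9349 - 4541 = -13890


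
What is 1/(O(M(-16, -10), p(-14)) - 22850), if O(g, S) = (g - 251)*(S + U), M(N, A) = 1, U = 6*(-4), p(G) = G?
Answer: -1/13350 ≈ -7.4906e-5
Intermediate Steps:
U = -24
O(g, S) = (-251 + g)*(-24 + S) (O(g, S) = (g - 251)*(S - 24) = (-251 + g)*(-24 + S))
1/(O(M(-16, -10), p(-14)) - 22850) = 1/((6024 - 251*(-14) - 24*1 - 14*1) - 22850) = 1/((6024 + 3514 - 24 - 14) - 22850) = 1/(9500 - 22850) = 1/(-13350) = -1/13350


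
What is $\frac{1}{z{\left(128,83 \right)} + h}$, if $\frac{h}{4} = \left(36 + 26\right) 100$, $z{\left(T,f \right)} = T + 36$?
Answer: $\frac{1}{24964} \approx 4.0058 \cdot 10^{-5}$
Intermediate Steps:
$z{\left(T,f \right)} = 36 + T$
$h = 24800$ ($h = 4 \left(36 + 26\right) 100 = 4 \cdot 62 \cdot 100 = 4 \cdot 6200 = 24800$)
$\frac{1}{z{\left(128,83 \right)} + h} = \frac{1}{\left(36 + 128\right) + 24800} = \frac{1}{164 + 24800} = \frac{1}{24964}$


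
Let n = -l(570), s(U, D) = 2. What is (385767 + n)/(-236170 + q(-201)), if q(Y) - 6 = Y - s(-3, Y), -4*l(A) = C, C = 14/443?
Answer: -341789569/209421162 ≈ -1.6321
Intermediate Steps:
C = 14/443 (C = 14*(1/443) = 14/443 ≈ 0.031603)
l(A) = -7/886 (l(A) = -1/4*14/443 = -7/886)
q(Y) = 4 + Y (q(Y) = 6 + (Y - 1*2) = 6 + (Y - 2) = 6 + (-2 + Y) = 4 + Y)
n = 7/886 (n = -1*(-7/886) = 7/886 ≈ 0.0079007)
(385767 + n)/(-236170 + q(-201)) = (385767 + 7/886)/(-236170 + (4 - 201)) = 341789569/(886*(-236170 - 197)) = (341789569/886)/(-236367) = (341789569/886)*(-1/236367) = -341789569/209421162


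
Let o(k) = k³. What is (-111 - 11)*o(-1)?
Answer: 122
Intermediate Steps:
(-111 - 11)*o(-1) = (-111 - 11)*(-1)³ = -122*(-1) = 122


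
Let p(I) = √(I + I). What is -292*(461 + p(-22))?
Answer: -134612 - 584*I*√11 ≈ -1.3461e+5 - 1936.9*I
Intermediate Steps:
p(I) = √2*√I (p(I) = √(2*I) = √2*√I)
-292*(461 + p(-22)) = -292*(461 + √2*√(-22)) = -292*(461 + √2*(I*√22)) = -292*(461 + 2*I*√11) = -134612 - 584*I*√11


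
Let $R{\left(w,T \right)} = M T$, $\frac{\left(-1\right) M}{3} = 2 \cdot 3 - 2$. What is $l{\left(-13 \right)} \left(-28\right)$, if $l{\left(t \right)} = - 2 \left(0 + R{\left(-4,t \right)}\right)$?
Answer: $8736$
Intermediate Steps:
$M = -12$ ($M = - 3 \left(2 \cdot 3 - 2\right) = - 3 \left(6 - 2\right) = \left(-3\right) 4 = -12$)
$R{\left(w,T \right)} = - 12 T$
$l{\left(t \right)} = 24 t$ ($l{\left(t \right)} = - 2 \left(0 - 12 t\right) = - 2 \left(- 12 t\right) = 24 t$)
$l{\left(-13 \right)} \left(-28\right) = 24 \left(-13\right) \left(-28\right) = \left(-312\right) \left(-28\right) = 8736$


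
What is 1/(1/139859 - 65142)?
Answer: -139859/9110694977 ≈ -1.5351e-5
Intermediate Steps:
1/(1/139859 - 65142) = 1/(-9110694977/139859) = -139859/9110694977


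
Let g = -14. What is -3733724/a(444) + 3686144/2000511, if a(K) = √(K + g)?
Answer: 3686144/2000511 - 1866862*√430/215 ≈ -1.8005e+5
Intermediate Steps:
a(K) = √(-14 + K) (a(K) = √(K - 14) = √(-14 + K))
-3733724/a(444) + 3686144/2000511 = -3733724/√(-14 + 444) + 3686144/2000511 = -3733724*√430/430 + 3686144*(1/2000511) = -1866862*√430/215 + 3686144/2000511 = 3686144/2000511 - 1866862*√430/215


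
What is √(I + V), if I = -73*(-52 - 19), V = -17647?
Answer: 4*I*√779 ≈ 111.64*I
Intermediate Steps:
I = 5183 (I = -73*(-71) = 5183)
√(I + V) = √(5183 - 17647) = √(-12464) = 4*I*√779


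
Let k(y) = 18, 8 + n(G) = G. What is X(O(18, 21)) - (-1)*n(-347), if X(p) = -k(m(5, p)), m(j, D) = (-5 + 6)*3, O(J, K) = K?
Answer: -373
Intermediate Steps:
n(G) = -8 + G
m(j, D) = 3 (m(j, D) = 1*3 = 3)
X(p) = -18 (X(p) = -1*18 = -18)
X(O(18, 21)) - (-1)*n(-347) = -18 - (-1)*(-8 - 347) = -18 - (-1)*(-355) = -18 - 1*355 = -18 - 355 = -373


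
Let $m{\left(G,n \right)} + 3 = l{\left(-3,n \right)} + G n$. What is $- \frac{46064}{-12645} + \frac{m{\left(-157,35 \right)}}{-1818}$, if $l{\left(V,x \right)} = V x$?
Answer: $\frac{17177143}{2554290} \approx 6.7248$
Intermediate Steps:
$m{\left(G,n \right)} = -3 - 3 n + G n$ ($m{\left(G,n \right)} = -3 + \left(- 3 n + G n\right) = -3 - 3 n + G n$)
$- \frac{46064}{-12645} + \frac{m{\left(-157,35 \right)}}{-1818} = - \frac{46064}{-12645} + \frac{-3 - 105 - 5495}{-1818} = \left(-46064\right) \left(- \frac{1}{12645}\right) + \left(-3 - 105 - 5495\right) \left(- \frac{1}{1818}\right) = \frac{46064}{12645} - - \frac{5603}{1818} = \frac{46064}{12645} + \frac{5603}{1818} = \frac{17177143}{2554290}$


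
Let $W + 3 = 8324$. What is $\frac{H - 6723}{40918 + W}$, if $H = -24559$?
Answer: $- \frac{31282}{49239} \approx -0.63531$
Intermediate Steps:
$W = 8321$ ($W = -3 + 8324 = 8321$)
$\frac{H - 6723}{40918 + W} = \frac{-24559 - 6723}{40918 + 8321} = - \frac{31282}{49239}$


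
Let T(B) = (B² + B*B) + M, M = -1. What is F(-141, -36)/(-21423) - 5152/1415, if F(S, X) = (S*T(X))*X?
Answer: -6240110812/10104515 ≈ -617.56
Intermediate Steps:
T(B) = -1 + 2*B² (T(B) = (B² + B*B) - 1 = (B² + B²) - 1 = 2*B² - 1 = -1 + 2*B²)
F(S, X) = S*X*(-1 + 2*X²) (F(S, X) = (S*(-1 + 2*X²))*X = S*X*(-1 + 2*X²))
F(-141, -36)/(-21423) - 5152/1415 = -141*(-36)*(-1 + 2*(-36)²)/(-21423) - 5152/1415 = -141*(-36)*(-1 + 2*1296)*(-1/21423) - 5152*1/1415 = -141*(-36)*(-1 + 2592)*(-1/21423) - 5152/1415 = -141*(-36)*2591*(-1/21423) - 5152/1415 = 13151916*(-1/21423) - 5152/1415 = -4383972/7141 - 5152/1415 = -6240110812/10104515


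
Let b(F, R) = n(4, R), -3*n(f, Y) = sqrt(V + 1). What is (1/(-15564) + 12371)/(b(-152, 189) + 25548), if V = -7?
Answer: 1229767306041/2539656885458 + 192542243*I*sqrt(6)/30475882625496 ≈ 0.48423 + 1.5476e-5*I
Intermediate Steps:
n(f, Y) = -I*sqrt(6)/3 (n(f, Y) = -sqrt(-7 + 1)/3 = -I*sqrt(6)/3)
b(F, R) = -I*sqrt(6)/3
(1/(-15564) + 12371)/(b(-152, 189) + 25548) = (1/(-15564) + 12371)/(-I*sqrt(6)/3 + 25548) = (-1/15564 + 12371)/(25548 - I*sqrt(6)/3) = 192542243/(15564*(25548 - I*sqrt(6)/3))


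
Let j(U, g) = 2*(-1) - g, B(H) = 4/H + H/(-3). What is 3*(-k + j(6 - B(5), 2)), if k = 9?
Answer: -39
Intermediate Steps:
B(H) = 4/H - H/3 (B(H) = 4/H + H*(-1/3) = 4/H - H/3)
j(U, g) = -2 - g
3*(-k + j(6 - B(5), 2)) = 3*(-1*9 + (-2 - 1*2)) = 3*(-9 + (-2 - 2)) = 3*(-9 - 4) = 3*(-13) = -39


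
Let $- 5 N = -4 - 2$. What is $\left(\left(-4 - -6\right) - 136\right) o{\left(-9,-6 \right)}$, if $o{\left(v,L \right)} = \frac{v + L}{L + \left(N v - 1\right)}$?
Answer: $- \frac{10050}{89} \approx -112.92$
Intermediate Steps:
$N = \frac{6}{5}$ ($N = - \frac{-4 - 2}{5} = \left(- \frac{1}{5}\right) \left(-6\right) = \frac{6}{5} \approx 1.2$)
$o{\left(v,L \right)} = \frac{L + v}{-1 + L + \frac{6 v}{5}}$ ($o{\left(v,L \right)} = \frac{v + L}{L + \left(\frac{6 v}{5} - 1\right)} = \frac{L + v}{L + \left(-1 + \frac{6 v}{5}\right)} = \frac{L + v}{-1 + L + \frac{6 v}{5}}$)
$\left(\left(-4 - -6\right) - 136\right) o{\left(-9,-6 \right)} = \left(\left(-4 - -6\right) - 136\right) \frac{5 \left(-6 - 9\right)}{-5 + 5 \left(-6\right) + 6 \left(-9\right)} = \left(\left(-4 + 6\right) - 136\right) 5 \frac{1}{-5 - 30 - 54} \left(-15\right) = \left(2 - 136\right) 5 \frac{1}{-89} \left(-15\right) = - 134 \cdot 5 \left(- \frac{1}{89}\right) \left(-15\right) = \left(-134\right) \frac{75}{89} = - \frac{10050}{89}$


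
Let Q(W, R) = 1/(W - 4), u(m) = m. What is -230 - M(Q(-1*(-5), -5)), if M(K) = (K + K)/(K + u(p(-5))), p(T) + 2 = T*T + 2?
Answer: -2991/13 ≈ -230.08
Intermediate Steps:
p(T) = T² (p(T) = -2 + (T*T + 2) = -2 + (T² + 2) = -2 + (2 + T²) = T²)
Q(W, R) = 1/(-4 + W)
M(K) = 2*K/(25 + K) (M(K) = (K + K)/(K + (-5)²) = (2*K)/(K + 25) = (2*K)/(25 + K) = 2*K/(25 + K))
-230 - M(Q(-1*(-5), -5)) = -230 - 2/((-4 - 1*(-5))*(25 + 1/(-4 - 1*(-5)))) = -230 - 2/((-4 + 5)*(25 + 1/(-4 + 5))) = -230 - 2/(1*(25 + 1/1)) = -230 - 2/(25 + 1) = -230 - 2/26 = -230 - 1*1/13 = -230 - 1/13 = -2991/13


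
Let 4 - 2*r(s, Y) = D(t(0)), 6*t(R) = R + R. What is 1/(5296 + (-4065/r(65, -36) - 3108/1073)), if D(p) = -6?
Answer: 29/129923 ≈ 0.00022321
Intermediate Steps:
t(R) = R/3 (t(R) = (R + R)/6 = (2*R)/6 = R/3)
r(s, Y) = 5 (r(s, Y) = 2 - ½*(-6) = 2 + 3 = 5)
1/(5296 + (-4065/r(65, -36) - 3108/1073)) = 1/(5296 + (-4065/5 - 3108/1073)) = 1/(5296 + (-4065*⅕ - 3108*1/1073)) = 1/(5296 + (-813 - 84/29)) = 1/(5296 - 23661/29) = 1/(129923/29) = 29/129923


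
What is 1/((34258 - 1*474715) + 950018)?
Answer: 1/509561 ≈ 1.9625e-6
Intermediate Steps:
1/((34258 - 1*474715) + 950018) = 1/((34258 - 474715) + 950018) = 1/(-440457 + 950018) = 1/509561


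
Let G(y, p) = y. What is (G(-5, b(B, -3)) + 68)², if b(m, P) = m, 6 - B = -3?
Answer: 3969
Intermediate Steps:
B = 9 (B = 6 - 1*(-3) = 6 + 3 = 9)
(G(-5, b(B, -3)) + 68)² = (-5 + 68)² = 63² = 3969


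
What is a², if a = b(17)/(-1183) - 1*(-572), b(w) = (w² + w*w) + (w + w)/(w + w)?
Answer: 457107153409/1399489 ≈ 3.2662e+5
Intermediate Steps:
b(w) = 1 + 2*w² (b(w) = (w² + w²) + (2*w)/((2*w)) = 2*w² + (2*w)*(1/(2*w)) = 2*w² + 1 = 1 + 2*w²)
a = 676097/1183 (a = (1 + 2*17²)/(-1183) - 1*(-572) = (1 + 2*289)*(-1/1183) + 572 = (1 + 578)*(-1/1183) + 572 = 579*(-1/1183) + 572 = -579/1183 + 572 = 676097/1183 ≈ 571.51)
a² = (676097/1183)² = 457107153409/1399489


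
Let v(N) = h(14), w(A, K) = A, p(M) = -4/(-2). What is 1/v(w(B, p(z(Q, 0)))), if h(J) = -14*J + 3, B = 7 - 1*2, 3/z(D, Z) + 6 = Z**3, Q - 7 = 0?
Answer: -1/193 ≈ -0.0051813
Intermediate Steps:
Q = 7 (Q = 7 + 0 = 7)
z(D, Z) = 3/(-6 + Z**3)
p(M) = 2 (p(M) = -4*(-1/2) = 2)
B = 5 (B = 7 - 2 = 5)
h(J) = 3 - 14*J
v(N) = -193 (v(N) = 3 - 14*14 = 3 - 196 = -193)
1/v(w(B, p(z(Q, 0)))) = 1/(-193) = -1/193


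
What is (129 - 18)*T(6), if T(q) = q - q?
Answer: 0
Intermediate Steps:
T(q) = 0
(129 - 18)*T(6) = (129 - 18)*0 = 111*0 = 0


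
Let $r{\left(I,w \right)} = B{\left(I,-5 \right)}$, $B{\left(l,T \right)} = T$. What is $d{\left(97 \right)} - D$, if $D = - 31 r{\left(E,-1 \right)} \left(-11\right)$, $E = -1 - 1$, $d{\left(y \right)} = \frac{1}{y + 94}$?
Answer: $\frac{325656}{191} \approx 1705.0$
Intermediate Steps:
$d{\left(y \right)} = \frac{1}{94 + y}$
$E = -2$ ($E = -1 - 1 = -2$)
$r{\left(I,w \right)} = -5$
$D = -1705$ ($D = \left(-31\right) \left(-5\right) \left(-11\right) = 155 \left(-11\right) = -1705$)
$d{\left(97 \right)} - D = \frac{1}{94 + 97} - -1705 = \frac{1}{191} + 1705 = \frac{325656}{191}$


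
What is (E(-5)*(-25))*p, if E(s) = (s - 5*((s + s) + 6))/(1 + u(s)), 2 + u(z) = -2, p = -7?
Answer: -875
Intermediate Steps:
u(z) = -4 (u(z) = -2 - 2 = -4)
E(s) = 10 + 3*s (E(s) = (s - 5*((s + s) + 6))/(1 - 4) = (s - 5*(2*s + 6))/(-3) = (s - 5*(6 + 2*s))*(-⅓) = (s + (-30 - 10*s))*(-⅓) = (-30 - 9*s)*(-⅓) = 10 + 3*s)
(E(-5)*(-25))*p = ((10 + 3*(-5))*(-25))*(-7) = ((10 - 15)*(-25))*(-7) = -5*(-25)*(-7) = 125*(-7) = -875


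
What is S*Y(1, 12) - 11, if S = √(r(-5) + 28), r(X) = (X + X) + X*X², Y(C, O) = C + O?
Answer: -11 + 13*I*√107 ≈ -11.0 + 134.47*I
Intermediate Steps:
r(X) = X³ + 2*X (r(X) = 2*X + X³ = X³ + 2*X)
S = I*√107 (S = √(-5*(2 + (-5)²) + 28) = √(-5*(2 + 25) + 28) = √(-5*27 + 28) = √(-135 + 28) = √(-107) = I*√107 ≈ 10.344*I)
S*Y(1, 12) - 11 = (I*√107)*(1 + 12) - 11 = (I*√107)*13 - 11 = 13*I*√107 - 11 = -11 + 13*I*√107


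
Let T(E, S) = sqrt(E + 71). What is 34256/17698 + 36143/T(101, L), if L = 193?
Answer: 17128/8849 + 36143*sqrt(43)/86 ≈ 2757.8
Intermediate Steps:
T(E, S) = sqrt(71 + E)
34256/17698 + 36143/T(101, L) = 34256/17698 + 36143/(sqrt(71 + 101)) = 34256*(1/17698) + 36143/(sqrt(172)) = 17128/8849 + 36143/((2*sqrt(43))) = 17128/8849 + 36143*(sqrt(43)/86) = 17128/8849 + 36143*sqrt(43)/86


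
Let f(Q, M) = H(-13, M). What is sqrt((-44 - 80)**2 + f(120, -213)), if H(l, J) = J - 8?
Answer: sqrt(15155) ≈ 123.11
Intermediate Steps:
H(l, J) = -8 + J
f(Q, M) = -8 + M
sqrt((-44 - 80)**2 + f(120, -213)) = sqrt((-44 - 80)**2 + (-8 - 213)) = sqrt((-124)**2 - 221) = sqrt(15376 - 221) = sqrt(15155)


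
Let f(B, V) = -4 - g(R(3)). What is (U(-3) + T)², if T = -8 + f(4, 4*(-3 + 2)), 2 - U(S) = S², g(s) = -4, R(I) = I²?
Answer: 225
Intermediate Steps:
f(B, V) = 0 (f(B, V) = -4 - 1*(-4) = -4 + 4 = 0)
U(S) = 2 - S²
T = -8 (T = -8 + 0 = -8)
(U(-3) + T)² = ((2 - 1*(-3)²) - 8)² = ((2 - 1*9) - 8)² = ((2 - 9) - 8)² = (-7 - 8)² = (-15)² = 225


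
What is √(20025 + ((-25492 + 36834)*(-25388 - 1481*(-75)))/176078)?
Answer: 4*√252540764467/12577 ≈ 159.83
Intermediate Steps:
√(20025 + ((-25492 + 36834)*(-25388 - 1481*(-75)))/176078) = √(20025 + (11342*(-25388 + 111075))*(1/176078)) = √(20025 + (11342*85687)*(1/176078)) = √(20025 + 971861954*(1/176078)) = √(20025 + 69418711/12577) = √(321273136/12577) = 4*√252540764467/12577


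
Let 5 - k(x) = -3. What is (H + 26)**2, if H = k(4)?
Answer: 1156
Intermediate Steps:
k(x) = 8 (k(x) = 5 - 1*(-3) = 5 + 3 = 8)
H = 8
(H + 26)**2 = (8 + 26)**2 = 34**2 = 1156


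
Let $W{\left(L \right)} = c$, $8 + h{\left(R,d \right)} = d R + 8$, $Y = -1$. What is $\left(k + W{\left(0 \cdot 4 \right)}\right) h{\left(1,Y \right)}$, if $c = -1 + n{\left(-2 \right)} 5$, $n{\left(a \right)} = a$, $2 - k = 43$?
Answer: $52$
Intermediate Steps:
$k = -41$ ($k = 2 - 43 = -41$)
$h{\left(R,d \right)} = R d$ ($h{\left(R,d \right)} = -8 + \left(d R + 8\right) = -8 + \left(R d + 8\right) = -8 + \left(8 + R d\right) = R d$)
$c = -11$ ($c = -1 - 10 = -11$)
$W{\left(L \right)} = -11$
$\left(k + W{\left(0 \cdot 4 \right)}\right) h{\left(1,Y \right)} = \left(-41 - 11\right) 1 \left(-1\right) = \left(-52\right) \left(-1\right) = 52$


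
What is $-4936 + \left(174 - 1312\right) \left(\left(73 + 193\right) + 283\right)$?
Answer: $-629698$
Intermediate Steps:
$-4936 + \left(174 - 1312\right) \left(\left(73 + 193\right) + 283\right) = -4936 + \left(174 - 1312\right) \left(266 + 283\right) = -4936 + \left(174 - 1312\right) 549 = -4936 - 624762 = -629698$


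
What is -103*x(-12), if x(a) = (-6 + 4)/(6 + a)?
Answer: -103/3 ≈ -34.333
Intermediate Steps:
x(a) = -2/(6 + a)
-103*x(-12) = -(-206)/(6 - 12) = -(-206)/(-6) = -(-206)*(-1)/6 = -103*1/3 = -103/3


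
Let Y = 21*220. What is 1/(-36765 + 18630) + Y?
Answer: 83783699/18135 ≈ 4620.0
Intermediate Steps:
Y = 4620
1/(-36765 + 18630) + Y = 1/(-36765 + 18630) + 4620 = 1/(-18135) + 4620 = -1/18135 + 4620 = 83783699/18135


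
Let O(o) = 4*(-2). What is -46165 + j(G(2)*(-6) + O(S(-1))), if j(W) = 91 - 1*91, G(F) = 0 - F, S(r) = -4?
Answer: -46165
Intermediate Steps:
O(o) = -8
G(F) = -F
j(W) = 0 (j(W) = 91 - 91 = 0)
-46165 + j(G(2)*(-6) + O(S(-1))) = -46165 + 0 = -46165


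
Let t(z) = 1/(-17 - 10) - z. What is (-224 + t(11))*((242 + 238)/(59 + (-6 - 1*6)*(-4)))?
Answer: -1015360/963 ≈ -1054.4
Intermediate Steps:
t(z) = -1/27 - z (t(z) = 1/(-27) - z = -1/27 - z)
(-224 + t(11))*((242 + 238)/(59 + (-6 - 1*6)*(-4))) = (-224 + (-1/27 - 1*11))*((242 + 238)/(59 + (-6 - 1*6)*(-4))) = (-224 + (-1/27 - 11))*(480/(59 + (-6 - 6)*(-4))) = (-224 - 298/27)*(480/(59 - 12*(-4))) = -1015360/(9*(59 + 48)) = -1015360/(9*107) = -6346/27*480/107 = -1015360/963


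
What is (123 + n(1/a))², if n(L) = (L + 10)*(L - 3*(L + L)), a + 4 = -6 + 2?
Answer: 68343289/4096 ≈ 16685.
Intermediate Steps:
a = -8 (a = -4 + (-6 + 2) = -4 - 4 = -8)
n(L) = -5*L*(10 + L) (n(L) = (10 + L)*(L - 6*L) = (10 + L)*(-5*L) = -5*L*(10 + L))
(123 + n(1/a))² = (123 - 5*(10 + 1/(-8))/(-8))² = (123 - 5*(-⅛)*(10 - ⅛))² = (123 - 5*(-⅛)*79/8)² = (123 + 395/64)² = (8267/64)² = 68343289/4096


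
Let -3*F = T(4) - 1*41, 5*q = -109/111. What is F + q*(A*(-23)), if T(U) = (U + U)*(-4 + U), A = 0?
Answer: 41/3 ≈ 13.667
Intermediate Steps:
T(U) = 2*U*(-4 + U) (T(U) = (2*U)*(-4 + U) = 2*U*(-4 + U))
q = -109/555 (q = (-109/111)/5 = (-109*1/111)/5 = (⅕)*(-109/111) = -109/555 ≈ -0.19640)
F = 41/3 (F = -(2*4*(-4 + 4) - 1*41)/3 = -(2*4*0 - 41)/3 = -(0 - 41)/3 = -⅓*(-41) = 41/3 ≈ 13.667)
F + q*(A*(-23)) = 41/3 - 0*(-23) = 41/3 - 109/555*0 = 41/3 + 0 = 41/3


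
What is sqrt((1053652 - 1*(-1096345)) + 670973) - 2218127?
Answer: -2218127 + sqrt(2820970) ≈ -2.2164e+6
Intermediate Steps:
sqrt((1053652 - 1*(-1096345)) + 670973) - 2218127 = sqrt((1053652 + 1096345) + 670973) - 2218127 = sqrt(2149997 + 670973) - 2218127 = sqrt(2820970) - 2218127 = -2218127 + sqrt(2820970)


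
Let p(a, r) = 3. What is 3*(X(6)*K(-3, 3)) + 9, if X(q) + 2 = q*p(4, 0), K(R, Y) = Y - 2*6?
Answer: -423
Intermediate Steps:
K(R, Y) = -12 + Y (K(R, Y) = Y - 12 = -12 + Y)
X(q) = -2 + 3*q (X(q) = -2 + q*3 = -2 + 3*q)
3*(X(6)*K(-3, 3)) + 9 = 3*((-2 + 3*6)*(-12 + 3)) + 9 = 3*((-2 + 18)*(-9)) + 9 = 3*(16*(-9)) + 9 = 3*(-144) + 9 = -432 + 9 = -423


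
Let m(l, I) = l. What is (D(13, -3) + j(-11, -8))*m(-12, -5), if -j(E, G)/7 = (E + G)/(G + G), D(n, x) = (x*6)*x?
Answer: -2193/4 ≈ -548.25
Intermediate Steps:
D(n, x) = 6*x² (D(n, x) = (6*x)*x = 6*x²)
j(E, G) = -7*(E + G)/(2*G) (j(E, G) = -7*(E + G)/(G + G) = -7*(E + G)/(2*G))
(D(13, -3) + j(-11, -8))*m(-12, -5) = (6*(-3)² + (7/2)*(-1*(-11) - 1*(-8))/(-8))*(-12) = (6*9 + (7/2)*(-⅛)*(11 + 8))*(-12) = (54 + (7/2)*(-⅛)*19)*(-12) = (54 - 133/16)*(-12) = (731/16)*(-12) = -2193/4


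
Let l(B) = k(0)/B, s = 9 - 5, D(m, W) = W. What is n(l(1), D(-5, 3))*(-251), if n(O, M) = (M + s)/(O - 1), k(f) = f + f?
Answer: 1757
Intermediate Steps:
k(f) = 2*f
s = 4
l(B) = 0 (l(B) = (2*0)/B = 0/B = 0)
n(O, M) = (4 + M)/(-1 + O) (n(O, M) = (M + 4)/(O - 1) = (4 + M)/(-1 + O))
n(l(1), D(-5, 3))*(-251) = ((4 + 3)/(-1 + 0))*(-251) = (7/(-1))*(-251) = -1*7*(-251) = -7*(-251) = 1757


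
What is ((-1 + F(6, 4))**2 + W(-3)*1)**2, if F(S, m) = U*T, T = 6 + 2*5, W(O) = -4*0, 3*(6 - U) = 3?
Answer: 38950081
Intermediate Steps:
U = 5 (U = 6 - 1/3*3 = 6 - 1 = 5)
W(O) = 0
T = 16 (T = 6 + 10 = 16)
F(S, m) = 80 (F(S, m) = 5*16 = 80)
((-1 + F(6, 4))**2 + W(-3)*1)**2 = ((-1 + 80)**2 + 0*1)**2 = (79**2 + 0)**2 = (6241 + 0)**2 = 6241**2 = 38950081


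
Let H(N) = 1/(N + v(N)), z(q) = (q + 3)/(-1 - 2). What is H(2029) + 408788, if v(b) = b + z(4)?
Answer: 4973723599/12167 ≈ 4.0879e+5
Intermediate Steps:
z(q) = -1 - q/3 (z(q) = (3 + q)/(-3) = (3 + q)*(-⅓) = -1 - q/3)
v(b) = -7/3 + b (v(b) = b + (-1 - ⅓*4) = b + (-1 - 4/3) = b - 7/3 = -7/3 + b)
H(N) = 1/(-7/3 + 2*N) (H(N) = 1/(N + (-7/3 + N)) = 1/(-7/3 + 2*N))
H(2029) + 408788 = 3/(-7 + 6*2029) + 408788 = 3/(-7 + 12174) + 408788 = 3/12167 + 408788 = 4973723599/12167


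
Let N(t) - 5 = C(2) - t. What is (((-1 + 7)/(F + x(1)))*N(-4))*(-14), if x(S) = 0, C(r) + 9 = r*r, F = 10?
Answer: -168/5 ≈ -33.600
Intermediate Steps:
C(r) = -9 + r² (C(r) = -9 + r*r = -9 + r²)
N(t) = -t (N(t) = 5 + ((-9 + 2²) - t) = 5 + ((-9 + 4) - t) = 5 + (-5 - t) = -t)
(((-1 + 7)/(F + x(1)))*N(-4))*(-14) = (((-1 + 7)/(10 + 0))*(-1*(-4)))*(-14) = ((6/10)*4)*(-14) = ((6*(⅒))*4)*(-14) = ((⅗)*4)*(-14) = (12/5)*(-14) = -168/5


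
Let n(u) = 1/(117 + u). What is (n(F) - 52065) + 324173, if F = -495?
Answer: 102856823/378 ≈ 2.7211e+5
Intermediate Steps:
(n(F) - 52065) + 324173 = (1/(117 - 495) - 52065) + 324173 = (1/(-378) - 52065) + 324173 = (-1/378 - 52065) + 324173 = -19680571/378 + 324173 = 102856823/378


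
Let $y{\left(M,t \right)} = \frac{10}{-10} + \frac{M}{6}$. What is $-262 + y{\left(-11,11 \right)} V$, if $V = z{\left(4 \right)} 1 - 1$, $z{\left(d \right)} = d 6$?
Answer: $- \frac{1963}{6} \approx -327.17$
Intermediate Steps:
$z{\left(d \right)} = 6 d$
$V = 23$ ($V = 6 \cdot 4 \cdot 1 - 1 = 24 \cdot 1 - 1 = 24 - 1 = 23$)
$y{\left(M,t \right)} = -1 + \frac{M}{6}$ ($y{\left(M,t \right)} = 10 \left(- \frac{1}{10}\right) + M \frac{1}{6} = -1 + \frac{M}{6}$)
$-262 + y{\left(-11,11 \right)} V = -262 + \left(-1 + \frac{1}{6} \left(-11\right)\right) 23 = -262 + \left(-1 - \frac{11}{6}\right) 23 = -262 - \frac{391}{6} = - \frac{1963}{6}$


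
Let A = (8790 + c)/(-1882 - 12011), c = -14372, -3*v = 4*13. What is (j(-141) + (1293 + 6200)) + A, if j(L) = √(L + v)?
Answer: 104105831/13893 + 5*I*√57/3 ≈ 7493.4 + 12.583*I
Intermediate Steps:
v = -52/3 (v = -4*13/3 = -⅓*52 = -52/3 ≈ -17.333)
j(L) = √(-52/3 + L) (j(L) = √(L - 52/3) = √(-52/3 + L))
A = 5582/13893 (A = (8790 - 14372)/(-1882 - 12011) = -5582/(-13893) = -5582*(-1/13893) = 5582/13893 ≈ 0.40178)
(j(-141) + (1293 + 6200)) + A = (√(-156 + 9*(-141))/3 + (1293 + 6200)) + 5582/13893 = (√(-156 - 1269)/3 + 7493) + 5582/13893 = (√(-1425)/3 + 7493) + 5582/13893 = ((5*I*√57)/3 + 7493) + 5582/13893 = (5*I*√57/3 + 7493) + 5582/13893 = (7493 + 5*I*√57/3) + 5582/13893 = 104105831/13893 + 5*I*√57/3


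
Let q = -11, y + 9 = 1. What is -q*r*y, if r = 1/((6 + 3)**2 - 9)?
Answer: -11/9 ≈ -1.2222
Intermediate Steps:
y = -8 (y = -9 + 1 = -8)
r = 1/72 (r = 1/(9**2 - 9) = 1/(81 - 9) = 1/72 ≈ 0.013889)
-q*r*y = -(-11*1/72)*(-8) = -(-11)*(-8)/72 = -1*11/9 = -11/9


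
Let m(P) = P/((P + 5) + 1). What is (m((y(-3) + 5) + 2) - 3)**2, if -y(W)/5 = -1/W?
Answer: 1849/289 ≈ 6.3979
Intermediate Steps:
y(W) = 5/W (y(W) = -(-5)/W = 5/W)
m(P) = P/(6 + P) (m(P) = P/((5 + P) + 1) = P/(6 + P))
(m((y(-3) + 5) + 2) - 3)**2 = (((5/(-3) + 5) + 2)/(6 + ((5/(-3) + 5) + 2)) - 3)**2 = (((5*(-1/3) + 5) + 2)/(6 + ((5*(-1/3) + 5) + 2)) - 3)**2 = (((-5/3 + 5) + 2)/(6 + ((-5/3 + 5) + 2)) - 3)**2 = ((10/3 + 2)/(6 + (10/3 + 2)) - 3)**2 = (16/(3*(6 + 16/3)) - 3)**2 = (16/(3*(34/3)) - 3)**2 = ((16/3)*(3/34) - 3)**2 = (8/17 - 3)**2 = (-43/17)**2 = 1849/289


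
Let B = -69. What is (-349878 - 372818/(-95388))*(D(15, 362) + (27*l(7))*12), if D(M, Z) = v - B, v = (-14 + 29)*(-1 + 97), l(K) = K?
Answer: -21008800708057/15898 ≈ -1.3215e+9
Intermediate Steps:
v = 1440 (v = 15*96 = 1440)
D(M, Z) = 1509 (D(M, Z) = 1440 - 1*(-69) = 1440 + 69 = 1509)
(-349878 - 372818/(-95388))*(D(15, 362) + (27*l(7))*12) = (-349878 - 372818/(-95388))*(1509 + (27*7)*12) = (-349878 - 372818*(-1/95388))*(1509 + 189*12) = (-349878 + 186409/47694)*(1509 + 2268) = -16686894923/47694*3777 = -21008800708057/15898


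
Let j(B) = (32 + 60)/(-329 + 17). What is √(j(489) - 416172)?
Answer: I*√2531992242/78 ≈ 645.11*I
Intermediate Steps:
j(B) = -23/78 (j(B) = 92/(-312) = 92*(-1/312) = -23/78)
√(j(489) - 416172) = √(-23/78 - 416172) = √(-32461439/78) = I*√2531992242/78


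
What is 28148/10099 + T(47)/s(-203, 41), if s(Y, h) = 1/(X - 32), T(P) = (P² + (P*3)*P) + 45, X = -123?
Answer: -13901800797/10099 ≈ -1.3766e+6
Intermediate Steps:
T(P) = 45 + 4*P² (T(P) = (P² + (3*P)*P) + 45 = (P² + 3*P²) + 45 = 4*P² + 45 = 45 + 4*P²)
s(Y, h) = -1/155 (s(Y, h) = 1/(-123 - 32) = 1/(-155) = -1/155)
28148/10099 + T(47)/s(-203, 41) = 28148/10099 + (45 + 4*47²)/(-1/155) = 28148*(1/10099) + (45 + 4*2209)*(-155) = 28148/10099 + (45 + 8836)*(-155) = 28148/10099 + 8881*(-155) = 28148/10099 - 1376555 = -13901800797/10099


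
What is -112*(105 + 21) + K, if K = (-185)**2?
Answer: 20113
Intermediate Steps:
K = 34225
-112*(105 + 21) + K = -112*(105 + 21) + 34225 = -112*126 + 34225 = -14112 + 34225 = 20113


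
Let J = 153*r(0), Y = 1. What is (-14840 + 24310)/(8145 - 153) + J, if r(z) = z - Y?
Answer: -606653/3996 ≈ -151.81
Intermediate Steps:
r(z) = -1 + z (r(z) = z - 1*1 = z - 1 = -1 + z)
J = -153 (J = 153*(-1 + 0) = 153*(-1) = -153)
(-14840 + 24310)/(8145 - 153) + J = (-14840 + 24310)/(8145 - 153) - 153 = 9470/7992 - 153 = 9470*(1/7992) - 153 = 4735/3996 - 153 = -606653/3996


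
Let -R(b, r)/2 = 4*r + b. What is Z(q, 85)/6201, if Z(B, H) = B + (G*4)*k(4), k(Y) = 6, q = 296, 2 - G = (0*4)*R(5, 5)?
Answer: 344/6201 ≈ 0.055475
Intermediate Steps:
R(b, r) = -8*r - 2*b (R(b, r) = -2*(4*r + b) = -2*(b + 4*r) = -8*r - 2*b)
G = 2 (G = 2 - 0*4*(-8*5 - 2*5) = 2 - 0*(-40 - 10) = 2 - 0*(-50) = 2 - 1*0 = 2 + 0 = 2)
Z(B, H) = 48 + B (Z(B, H) = B + (2*4)*6 = B + 8*6 = B + 48 = 48 + B)
Z(q, 85)/6201 = (48 + 296)/6201 = 344*(1/6201) = 344/6201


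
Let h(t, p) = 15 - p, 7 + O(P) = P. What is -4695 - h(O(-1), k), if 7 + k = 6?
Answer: -4711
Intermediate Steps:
k = -1 (k = -7 + 6 = -1)
O(P) = -7 + P
-4695 - h(O(-1), k) = -4695 - (15 - 1*(-1)) = -4695 - (15 + 1) = -4695 - 1*16 = -4695 - 16 = -4711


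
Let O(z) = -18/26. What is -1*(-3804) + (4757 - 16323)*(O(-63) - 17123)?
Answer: 2574733580/13 ≈ 1.9806e+8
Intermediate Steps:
O(z) = -9/13 (O(z) = -18*1/26 = -9/13)
-1*(-3804) + (4757 - 16323)*(O(-63) - 17123) = -1*(-3804) + (4757 - 16323)*(-9/13 - 17123) = 3804 - 11566*(-222608/13) = 3804 + 2574684128/13 = 2574733580/13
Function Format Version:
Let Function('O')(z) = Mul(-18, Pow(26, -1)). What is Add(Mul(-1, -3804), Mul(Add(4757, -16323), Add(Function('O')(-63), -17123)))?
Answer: Rational(2574733580, 13) ≈ 1.9806e+8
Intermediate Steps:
Function('O')(z) = Rational(-9, 13) (Function('O')(z) = Mul(-18, Rational(1, 26)) = Rational(-9, 13))
Add(Mul(-1, -3804), Mul(Add(4757, -16323), Add(Function('O')(-63), -17123))) = Add(Mul(-1, -3804), Mul(Add(4757, -16323), Add(Rational(-9, 13), -17123))) = Add(3804, Mul(-11566, Rational(-222608, 13))) = Add(3804, Rational(2574684128, 13)) = Rational(2574733580, 13)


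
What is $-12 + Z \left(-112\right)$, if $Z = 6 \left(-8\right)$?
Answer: $5364$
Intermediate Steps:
$Z = -48$
$-12 + Z \left(-112\right) = -12 - -5376 = -12 + 5376 = 5364$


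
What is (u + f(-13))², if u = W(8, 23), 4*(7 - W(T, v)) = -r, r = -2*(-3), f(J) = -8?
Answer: ¼ ≈ 0.25000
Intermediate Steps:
r = 6
W(T, v) = 17/2 (W(T, v) = 7 - (-1)*6/4 = 7 - ¼*(-6) = 7 + 3/2 = 17/2)
u = 17/2 ≈ 8.5000
(u + f(-13))² = (17/2 - 8)² = (½)² = ¼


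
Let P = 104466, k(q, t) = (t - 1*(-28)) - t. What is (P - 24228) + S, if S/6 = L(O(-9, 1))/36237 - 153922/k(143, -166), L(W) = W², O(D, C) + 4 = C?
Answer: 3995527983/84553 ≈ 47255.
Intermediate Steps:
O(D, C) = -4 + C
k(q, t) = 28 (k(q, t) = (t + 28) - t = (28 + t) - t = 28)
S = -2788835631/84553 (S = 6*((-4 + 1)²/36237 - 153922/28) = 6*((-3)²*(1/36237) - 153922*1/28) = 6*(9*(1/36237) - 76961/14) = 6*(3/12079 - 76961/14) = 6*(-929611877/169106) = -2788835631/84553 ≈ -32983.)
(P - 24228) + S = (104466 - 24228) - 2788835631/84553 = 80238 - 2788835631/84553 = 3995527983/84553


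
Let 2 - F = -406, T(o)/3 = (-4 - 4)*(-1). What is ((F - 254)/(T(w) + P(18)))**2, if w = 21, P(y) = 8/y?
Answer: 3969/100 ≈ 39.690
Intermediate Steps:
T(o) = 24 (T(o) = 3*((-4 - 4)*(-1)) = 3*(-8*(-1)) = 3*8 = 24)
F = 408 (F = 2 - 1*(-406) = 2 + 406 = 408)
((F - 254)/(T(w) + P(18)))**2 = ((408 - 254)/(24 + 8/18))**2 = (154/(24 + 8*(1/18)))**2 = (154/(24 + 4/9))**2 = (154/(220/9))**2 = (154*(9/220))**2 = (63/10)**2 = 3969/100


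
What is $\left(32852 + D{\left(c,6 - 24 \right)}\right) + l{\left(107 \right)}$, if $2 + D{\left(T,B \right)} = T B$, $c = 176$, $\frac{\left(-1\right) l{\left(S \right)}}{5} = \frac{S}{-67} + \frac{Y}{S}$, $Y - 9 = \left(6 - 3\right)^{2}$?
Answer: $\frac{212841473}{7169} \approx 29689.0$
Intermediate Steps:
$Y = 18$ ($Y = 9 + \left(6 - 3\right)^{2} = 9 + 3^{2} = 9 + 9 = 18$)
$l{\left(S \right)} = - \frac{90}{S} + \frac{5 S}{67}$ ($l{\left(S \right)} = - 5 \left(\frac{S}{-67} + \frac{18}{S}\right) = - 5 \left(S \left(- \frac{1}{67}\right) + \frac{18}{S}\right) = - 5 \left(- \frac{S}{67} + \frac{18}{S}\right) = - 5 \left(\frac{18}{S} - \frac{S}{67}\right) = - \frac{90}{S} + \frac{5 S}{67}$)
$D{\left(T,B \right)} = -2 + B T$ ($D{\left(T,B \right)} = -2 + T B = -2 + B T$)
$\left(32852 + D{\left(c,6 - 24 \right)}\right) + l{\left(107 \right)} = \left(32852 + \left(-2 + \left(6 - 24\right) 176\right)\right) + \left(- \frac{90}{107} + \frac{5}{67} \cdot 107\right) = \left(32852 + \left(-2 + \left(6 - 24\right) 176\right)\right) + \left(\left(-90\right) \frac{1}{107} + \frac{535}{67}\right) = \left(32852 - 3170\right) + \left(- \frac{90}{107} + \frac{535}{67}\right) = \left(32852 - 3170\right) + \frac{51215}{7169} = 29682 + \frac{51215}{7169} = \frac{212841473}{7169}$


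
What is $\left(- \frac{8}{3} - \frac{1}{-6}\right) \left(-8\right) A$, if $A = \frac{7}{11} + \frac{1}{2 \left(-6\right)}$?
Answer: $\frac{365}{33} \approx 11.061$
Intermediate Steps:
$A = \frac{73}{132}$ ($A = 7 \cdot \frac{1}{11} + \frac{1}{2} \left(- \frac{1}{6}\right) = \frac{7}{11} - \frac{1}{12} = \frac{73}{132} \approx 0.55303$)
$\left(- \frac{8}{3} - \frac{1}{-6}\right) \left(-8\right) A = \left(- \frac{8}{3} - \frac{1}{-6}\right) \left(-8\right) \frac{73}{132} = \left(\left(-8\right) \frac{1}{3} - - \frac{1}{6}\right) \left(-8\right) \frac{73}{132} = \left(- \frac{8}{3} + \frac{1}{6}\right) \left(-8\right) \frac{73}{132} = \left(- \frac{5}{2}\right) \left(-8\right) \frac{73}{132} = 20 \cdot \frac{73}{132} = \frac{365}{33}$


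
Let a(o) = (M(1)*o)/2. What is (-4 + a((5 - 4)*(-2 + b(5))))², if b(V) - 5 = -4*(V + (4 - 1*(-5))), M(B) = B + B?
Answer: 3249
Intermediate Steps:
M(B) = 2*B
b(V) = -31 - 4*V (b(V) = 5 - 4*(V + (4 - 1*(-5))) = 5 - 4*(V + (4 + 5)) = 5 - 4*(V + 9) = 5 - 4*(9 + V) = 5 + (-36 - 4*V) = -31 - 4*V)
a(o) = o (a(o) = ((2*1)*o)/2 = (2*o)*(½) = o)
(-4 + a((5 - 4)*(-2 + b(5))))² = (-4 + (5 - 4)*(-2 + (-31 - 4*5)))² = (-4 + 1*(-2 + (-31 - 20)))² = (-4 + 1*(-2 - 51))² = (-4 + 1*(-53))² = (-4 - 53)² = (-57)² = 3249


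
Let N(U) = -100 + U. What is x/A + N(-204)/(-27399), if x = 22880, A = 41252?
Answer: 159857432/282565887 ≈ 0.56573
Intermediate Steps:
x/A + N(-204)/(-27399) = 22880/41252 + (-100 - 204)/(-27399) = 22880*(1/41252) - 304*(-1/27399) = 5720/10313 + 304/27399 = 159857432/282565887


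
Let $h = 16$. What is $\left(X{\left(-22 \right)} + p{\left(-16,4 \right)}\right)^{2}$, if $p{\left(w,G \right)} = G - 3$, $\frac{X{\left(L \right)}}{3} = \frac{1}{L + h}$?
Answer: $\frac{1}{4} \approx 0.25$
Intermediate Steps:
$X{\left(L \right)} = \frac{3}{16 + L}$ ($X{\left(L \right)} = \frac{3}{L + 16} = \frac{3}{16 + L}$)
$p{\left(w,G \right)} = -3 + G$
$\left(X{\left(-22 \right)} + p{\left(-16,4 \right)}\right)^{2} = \left(\frac{3}{16 - 22} + \left(-3 + 4\right)\right)^{2} = \left(\frac{3}{-6} + 1\right)^{2} = \left(3 \left(- \frac{1}{6}\right) + 1\right)^{2} = \left(- \frac{1}{2} + 1\right)^{2} = \left(\frac{1}{2}\right)^{2} = \frac{1}{4}$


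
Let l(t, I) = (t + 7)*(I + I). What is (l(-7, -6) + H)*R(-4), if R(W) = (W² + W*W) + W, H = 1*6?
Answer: 168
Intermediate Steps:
H = 6
R(W) = W + 2*W² (R(W) = (W² + W²) + W = 2*W² + W = W + 2*W²)
l(t, I) = 2*I*(7 + t) (l(t, I) = (7 + t)*(2*I) = 2*I*(7 + t))
(l(-7, -6) + H)*R(-4) = (2*(-6)*(7 - 7) + 6)*(-4*(1 + 2*(-4))) = (2*(-6)*0 + 6)*(-4*(1 - 8)) = (0 + 6)*(-4*(-7)) = 6*28 = 168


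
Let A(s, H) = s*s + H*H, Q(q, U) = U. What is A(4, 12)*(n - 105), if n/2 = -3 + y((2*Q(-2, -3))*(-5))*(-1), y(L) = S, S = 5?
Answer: -19360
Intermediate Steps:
A(s, H) = H² + s² (A(s, H) = s² + H² = H² + s²)
y(L) = 5
n = -16 (n = 2*(-3 + 5*(-1)) = 2*(-3 - 5) = 2*(-8) = -16)
A(4, 12)*(n - 105) = (12² + 4²)*(-16 - 105) = (144 + 16)*(-121) = 160*(-121) = -19360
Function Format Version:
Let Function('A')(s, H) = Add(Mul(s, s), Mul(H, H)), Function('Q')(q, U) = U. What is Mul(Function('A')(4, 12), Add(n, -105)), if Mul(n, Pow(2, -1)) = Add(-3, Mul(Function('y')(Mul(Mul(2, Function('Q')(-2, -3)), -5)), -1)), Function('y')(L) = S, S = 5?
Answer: -19360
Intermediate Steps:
Function('A')(s, H) = Add(Pow(H, 2), Pow(s, 2)) (Function('A')(s, H) = Add(Pow(s, 2), Pow(H, 2)) = Add(Pow(H, 2), Pow(s, 2)))
Function('y')(L) = 5
n = -16 (n = Mul(2, Add(-3, Mul(5, -1))) = Mul(2, Add(-3, -5)) = Mul(2, -8) = -16)
Mul(Function('A')(4, 12), Add(n, -105)) = Mul(Add(Pow(12, 2), Pow(4, 2)), Add(-16, -105)) = Mul(Add(144, 16), -121) = Mul(160, -121) = -19360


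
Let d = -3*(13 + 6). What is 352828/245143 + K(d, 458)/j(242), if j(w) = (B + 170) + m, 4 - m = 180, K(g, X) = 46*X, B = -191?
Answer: -5095165608/48293171 ≈ -105.50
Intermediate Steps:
d = -57 (d = -3*19 = -57)
m = -176 (m = 4 - 1*180 = 4 - 180 = -176)
j(w) = -197 (j(w) = (-191 + 170) - 176 = -21 - 176 = -197)
352828/245143 + K(d, 458)/j(242) = 352828/245143 + (46*458)/(-197) = 352828*(1/245143) + 21068*(-1/197) = 352828/245143 - 21068/197 = -5095165608/48293171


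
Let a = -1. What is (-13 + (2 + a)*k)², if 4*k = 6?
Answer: 529/4 ≈ 132.25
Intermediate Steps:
k = 3/2 (k = (¼)*6 = 3/2 ≈ 1.5000)
(-13 + (2 + a)*k)² = (-13 + (2 - 1)*(3/2))² = (-13 + 1*(3/2))² = (-13 + 3/2)² = (-23/2)² = 529/4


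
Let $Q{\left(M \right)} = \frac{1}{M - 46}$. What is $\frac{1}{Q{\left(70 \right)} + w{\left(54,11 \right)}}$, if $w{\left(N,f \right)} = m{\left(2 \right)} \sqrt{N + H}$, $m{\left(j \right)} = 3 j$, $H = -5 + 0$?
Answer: $\frac{24}{1009} \approx 0.023786$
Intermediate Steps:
$H = -5$
$Q{\left(M \right)} = \frac{1}{-46 + M}$
$w{\left(N,f \right)} = 6 \sqrt{-5 + N}$ ($w{\left(N,f \right)} = 3 \cdot 2 \sqrt{N - 5} = 6 \sqrt{-5 + N}$)
$\frac{1}{Q{\left(70 \right)} + w{\left(54,11 \right)}} = \frac{1}{\frac{1}{-46 + 70} + 6 \sqrt{-5 + 54}} = \frac{1}{\frac{1}{24} + 6 \sqrt{49}} = \frac{1}{\frac{1}{24} + 6 \cdot 7} = \frac{1}{\frac{1}{24} + 42} = \frac{1}{\frac{1009}{24}} = \frac{24}{1009}$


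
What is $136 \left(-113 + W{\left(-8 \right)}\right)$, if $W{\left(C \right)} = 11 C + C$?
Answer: $-28424$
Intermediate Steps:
$W{\left(C \right)} = 12 C$
$136 \left(-113 + W{\left(-8 \right)}\right) = 136 \left(-113 + 12 \left(-8\right)\right) = 136 \left(-113 - 96\right) = 136 \left(-209\right) = -28424$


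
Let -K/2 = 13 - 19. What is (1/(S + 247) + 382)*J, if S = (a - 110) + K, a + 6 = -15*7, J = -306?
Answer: -2221101/19 ≈ -1.1690e+5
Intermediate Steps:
K = 12 (K = -2*(13 - 19) = -2*(-6) = 12)
a = -111 (a = -6 - 15*7 = -6 - 105 = -111)
S = -209 (S = (-111 - 110) + 12 = -221 + 12 = -209)
(1/(S + 247) + 382)*J = (1/(-209 + 247) + 382)*(-306) = (1/38 + 382)*(-306) = (14517/38)*(-306) = -2221101/19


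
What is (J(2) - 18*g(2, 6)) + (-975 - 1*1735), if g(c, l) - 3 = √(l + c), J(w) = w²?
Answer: -2760 - 36*√2 ≈ -2810.9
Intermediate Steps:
g(c, l) = 3 + √(c + l) (g(c, l) = 3 + √(l + c) = 3 + √(c + l))
(J(2) - 18*g(2, 6)) + (-975 - 1*1735) = (2² - 18*(3 + √(2 + 6))) + (-975 - 1*1735) = (4 - 18*(3 + √8)) + (-975 - 1735) = (4 - 18*(3 + 2*√2)) - 2710 = (4 + (-54 - 36*√2)) - 2710 = (-50 - 36*√2) - 2710 = -2760 - 36*√2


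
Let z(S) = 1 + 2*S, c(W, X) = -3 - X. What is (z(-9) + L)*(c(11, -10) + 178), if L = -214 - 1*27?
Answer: -47730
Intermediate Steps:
L = -241 (L = -214 - 27 = -241)
(z(-9) + L)*(c(11, -10) + 178) = ((1 + 2*(-9)) - 241)*((-3 - 1*(-10)) + 178) = ((1 - 18) - 241)*((-3 + 10) + 178) = (-17 - 241)*(7 + 178) = -258*185 = -47730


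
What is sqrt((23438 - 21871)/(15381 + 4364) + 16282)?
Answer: 3*sqrt(705312586385)/19745 ≈ 127.60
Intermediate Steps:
sqrt((23438 - 21871)/(15381 + 4364) + 16282) = sqrt(1567/19745 + 16282) = sqrt(321489657/19745) = 3*sqrt(705312586385)/19745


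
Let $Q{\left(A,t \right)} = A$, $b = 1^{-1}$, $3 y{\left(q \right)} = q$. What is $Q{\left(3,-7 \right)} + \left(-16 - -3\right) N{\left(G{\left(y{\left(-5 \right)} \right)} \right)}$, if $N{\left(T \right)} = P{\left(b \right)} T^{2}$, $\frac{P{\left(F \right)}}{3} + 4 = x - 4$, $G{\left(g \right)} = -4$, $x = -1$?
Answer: $5619$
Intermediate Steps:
$y{\left(q \right)} = \frac{q}{3}$
$b = 1$
$P{\left(F \right)} = -27$ ($P{\left(F \right)} = -12 + 3 \left(-1 - 4\right) = -12 + 3 \left(-5\right) = -12 - 15 = -27$)
$N{\left(T \right)} = - 27 T^{2}$
$Q{\left(3,-7 \right)} + \left(-16 - -3\right) N{\left(G{\left(y{\left(-5 \right)} \right)} \right)} = 3 + \left(-16 - -3\right) \left(- 27 \left(-4\right)^{2}\right) = 3 + \left(-16 + 3\right) \left(\left(-27\right) 16\right) = 3 - -5616 = 3 + 5616 = 5619$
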